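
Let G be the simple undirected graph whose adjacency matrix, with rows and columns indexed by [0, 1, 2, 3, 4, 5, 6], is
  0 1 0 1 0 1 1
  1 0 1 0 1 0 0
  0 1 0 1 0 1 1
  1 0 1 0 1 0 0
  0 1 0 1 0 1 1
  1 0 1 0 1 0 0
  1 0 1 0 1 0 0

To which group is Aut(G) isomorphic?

S_3 × S_4

The vertices split by degree into {0, 2, 4} (degree 4) and {1, 3, 5, 6} (degree 3); every edge runs between the two parts, so G is the complete bipartite graph K_{3,4}. Automorphisms preserve the bipartition setwise (since the parts differ in size) and act as S_3 × S_4 within it; |Aut| = 144.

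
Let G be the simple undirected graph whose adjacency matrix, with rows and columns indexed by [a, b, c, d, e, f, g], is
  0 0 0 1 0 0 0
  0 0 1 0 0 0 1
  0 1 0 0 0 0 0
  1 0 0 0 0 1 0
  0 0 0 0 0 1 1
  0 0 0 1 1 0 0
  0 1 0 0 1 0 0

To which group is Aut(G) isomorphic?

The degree sequence is [1, 2, 1, 2, 2, 2, 2]; the two degree-1 vertices a and c are the ends of a path, so G = P_7. The only nontrivial automorphism of a path is the end-to-end reflection, so Aut(G) ≅ Z_2.

Z_2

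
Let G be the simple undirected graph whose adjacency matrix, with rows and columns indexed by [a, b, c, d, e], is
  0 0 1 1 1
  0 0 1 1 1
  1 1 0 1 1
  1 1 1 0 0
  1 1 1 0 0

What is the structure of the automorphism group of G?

D_4

Vertex c is the unique vertex of degree 4; the remaining 4 vertices each have degree 3 and induce a cycle, so G is the wheel on 5 vertices with hub c. Every automorphism fixes the hub and acts on the rim 4-cycle, so Aut(G) ≅ Aut(C_4) = D_4 of order 8.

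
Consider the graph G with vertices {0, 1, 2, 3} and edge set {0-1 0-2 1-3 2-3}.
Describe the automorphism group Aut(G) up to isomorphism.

D_4

Every vertex has degree 2 and the graph is connected, so G is the 4-cycle C_4. C_4 has 4 rotations and 4 reflections, so Aut(C_4) ≅ D_4 of order 8.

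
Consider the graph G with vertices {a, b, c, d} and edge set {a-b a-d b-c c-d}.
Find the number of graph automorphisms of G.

8

G is 2-regular and bipartite on 2^2 = 4 vertices with girth 4; it is the hypercube graph Q_2. The symmetry group of the 2-cube is the hyperoctahedral group B_2 = Z_2 ≀ S_2, of order 2^2·2! = 8.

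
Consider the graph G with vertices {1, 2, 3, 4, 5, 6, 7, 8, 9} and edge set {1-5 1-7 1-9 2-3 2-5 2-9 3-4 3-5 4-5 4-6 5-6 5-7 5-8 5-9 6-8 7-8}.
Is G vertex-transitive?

No

Vertex 5 is the only vertex of degree 8, so every automorphism fixes it; G is not vertex-transitive.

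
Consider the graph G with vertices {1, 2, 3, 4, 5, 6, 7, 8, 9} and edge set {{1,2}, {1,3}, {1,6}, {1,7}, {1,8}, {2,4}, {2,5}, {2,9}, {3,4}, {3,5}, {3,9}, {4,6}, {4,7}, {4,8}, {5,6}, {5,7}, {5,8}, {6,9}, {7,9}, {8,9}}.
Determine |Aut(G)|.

The vertices split by degree into {1, 4, 5, 9} (degree 5) and {2, 3, 6, 7, 8} (degree 4); every edge runs between the two parts, so G is the complete bipartite graph K_{4,5}. The parts have unequal sizes, so no automorphism swaps them; each part is permuted independently, giving S_4 × S_5 of order 4!·5! = 2880.

2880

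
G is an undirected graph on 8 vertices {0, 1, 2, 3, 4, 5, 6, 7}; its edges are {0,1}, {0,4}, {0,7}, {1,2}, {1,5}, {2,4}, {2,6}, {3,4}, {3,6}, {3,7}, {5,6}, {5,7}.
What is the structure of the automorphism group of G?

G is 3-regular and bipartite on 2^3 = 8 vertices with girth 4; it is the hypercube graph Q_3. The symmetry group of the 3-cube is the hyperoctahedral group B_3 = Z_2 ≀ S_3, of order 2^3·3! = 48.

Z_2^3 ⋊ S_3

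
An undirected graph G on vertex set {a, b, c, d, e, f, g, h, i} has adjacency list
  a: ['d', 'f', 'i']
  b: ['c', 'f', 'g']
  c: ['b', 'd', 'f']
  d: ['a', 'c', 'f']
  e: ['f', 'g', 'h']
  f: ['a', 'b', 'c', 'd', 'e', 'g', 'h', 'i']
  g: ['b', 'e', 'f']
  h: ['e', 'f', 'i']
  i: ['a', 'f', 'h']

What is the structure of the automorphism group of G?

Vertex f is the unique vertex of degree 8; the remaining 8 vertices each have degree 3 and induce a cycle, so G is the wheel on 9 vertices with hub f. Every automorphism fixes the hub and acts on the rim 8-cycle, so Aut(G) ≅ Aut(C_8) = D_8 of order 16.

the dihedral group of order 16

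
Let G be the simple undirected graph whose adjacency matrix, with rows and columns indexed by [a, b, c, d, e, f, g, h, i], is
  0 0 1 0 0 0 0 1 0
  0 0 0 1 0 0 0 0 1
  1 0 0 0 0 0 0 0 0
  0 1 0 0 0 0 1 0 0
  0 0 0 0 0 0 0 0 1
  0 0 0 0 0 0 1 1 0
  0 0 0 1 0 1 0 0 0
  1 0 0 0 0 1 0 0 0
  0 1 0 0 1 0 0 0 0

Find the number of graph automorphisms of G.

The degree sequence is [2, 2, 1, 2, 1, 2, 2, 2, 2]; the two degree-1 vertices c and e are the ends of a path, so G = P_9. The only nontrivial automorphism of a path is the end-to-end reflection, so Aut(G) ≅ Z_2.

2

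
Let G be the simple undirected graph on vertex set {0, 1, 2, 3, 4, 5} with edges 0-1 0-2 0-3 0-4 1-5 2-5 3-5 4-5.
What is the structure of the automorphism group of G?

S_4 × S_2

The vertices split by degree into {0, 5} (degree 4) and {1, 2, 3, 4} (degree 2); every edge runs between the two parts, so G is the complete bipartite graph K_{2,4}. Automorphisms preserve the bipartition setwise (since the parts differ in size) and act as S_4 × S_2 within it; |Aut| = 48.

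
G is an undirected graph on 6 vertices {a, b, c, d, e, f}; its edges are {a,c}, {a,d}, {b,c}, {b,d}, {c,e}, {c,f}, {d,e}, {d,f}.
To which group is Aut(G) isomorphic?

S_4 × S_2

The vertices split by degree into {c, d} (degree 4) and {a, b, e, f} (degree 2); every edge runs between the two parts, so G is the complete bipartite graph K_{2,4}. Automorphisms preserve the bipartition setwise (since the parts differ in size) and act as S_4 × S_2 within it; |Aut| = 48.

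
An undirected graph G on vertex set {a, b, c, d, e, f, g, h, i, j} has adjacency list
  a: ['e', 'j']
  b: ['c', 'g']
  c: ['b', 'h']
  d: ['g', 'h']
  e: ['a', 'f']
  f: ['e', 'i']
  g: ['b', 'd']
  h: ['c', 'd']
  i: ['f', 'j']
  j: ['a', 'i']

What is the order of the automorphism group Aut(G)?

200

G has two connected components, {b, c, d, g, h} and {a, e, f, i, j}; each is 2-regular, so G = C_5 ⊔ C_5. Aut of a disjoint union of two copies of C_5 is the wreath product D_5 ≀ Z_2, of order 2·10² = 200.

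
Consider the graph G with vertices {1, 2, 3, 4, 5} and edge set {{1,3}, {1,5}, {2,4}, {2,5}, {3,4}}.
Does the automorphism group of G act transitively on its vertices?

Yes

Every vertex has degree 2 and the graph is connected, so G is the 5-cycle C_5. The automorphisms of the 5-cycle are exactly the symmetries of a regular 5-gon: the dihedral group D_5, |D_5| = 10. This group acts transitively on the 5 vertices.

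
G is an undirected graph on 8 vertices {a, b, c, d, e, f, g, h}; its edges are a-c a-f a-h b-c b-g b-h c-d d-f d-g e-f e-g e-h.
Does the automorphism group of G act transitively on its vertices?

G is 3-regular and bipartite on 2^3 = 8 vertices with girth 4; it is the hypercube graph Q_3. Aut(Q_3) consists of the signed permutations of the 3 coordinate axes: 3! permutations times 2^3 sign flips, so |Aut| = 2^3·3! = 48. This group acts transitively on the 8 vertices.

Yes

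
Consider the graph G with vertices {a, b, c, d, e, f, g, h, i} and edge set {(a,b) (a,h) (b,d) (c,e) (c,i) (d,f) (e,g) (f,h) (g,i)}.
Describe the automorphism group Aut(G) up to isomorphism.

D_4 × D_5

G has two connected components, {a, b, d, f, h} and {c, e, g, i}; each is 2-regular, so G = C_5 ⊔ C_4. The components are non-isomorphic (different sizes), so Aut(G) = Aut(C_4) × Aut(C_5) = D_4 × D_5 of order 8·10 = 80.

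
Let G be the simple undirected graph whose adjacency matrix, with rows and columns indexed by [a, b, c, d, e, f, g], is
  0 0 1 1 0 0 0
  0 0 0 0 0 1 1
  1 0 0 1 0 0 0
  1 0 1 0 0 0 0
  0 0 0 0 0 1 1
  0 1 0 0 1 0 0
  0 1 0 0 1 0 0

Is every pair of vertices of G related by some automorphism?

G has two connected components, {b, e, f, g} and {a, c, d}; each is 2-regular, so G = C_4 ⊔ C_3. The orbit of a under Aut(G) is {a, c, d}, which does not contain b, so G is not vertex-transitive.

No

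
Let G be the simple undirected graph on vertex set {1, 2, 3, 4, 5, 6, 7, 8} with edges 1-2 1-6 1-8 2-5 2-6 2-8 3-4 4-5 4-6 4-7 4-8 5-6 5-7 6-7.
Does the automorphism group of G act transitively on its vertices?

No

Vertex 3 is the only vertex of degree 1, so every automorphism fixes it; G is not vertex-transitive.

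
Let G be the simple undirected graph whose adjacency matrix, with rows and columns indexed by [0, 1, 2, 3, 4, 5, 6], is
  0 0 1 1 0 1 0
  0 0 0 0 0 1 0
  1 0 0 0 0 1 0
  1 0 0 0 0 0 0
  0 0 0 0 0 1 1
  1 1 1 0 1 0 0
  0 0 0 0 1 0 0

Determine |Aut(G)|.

1

Degrees alone do not determine every vertex (e.g. 1 and 3 both have degree 1), but their neighbour-degree multisets differ: N(1) has degrees [4] while N(3) has degrees [3]. Repeating this refinement separates all vertices, so the only automorphism is the identity.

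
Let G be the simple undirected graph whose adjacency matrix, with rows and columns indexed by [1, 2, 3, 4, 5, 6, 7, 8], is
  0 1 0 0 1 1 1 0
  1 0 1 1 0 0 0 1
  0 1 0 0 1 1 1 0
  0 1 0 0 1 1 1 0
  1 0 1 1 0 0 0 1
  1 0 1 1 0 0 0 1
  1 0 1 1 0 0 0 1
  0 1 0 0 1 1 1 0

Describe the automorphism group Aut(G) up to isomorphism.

S_4 ≀ Z_2

G is 4-regular and bipartite with parts {1, 3, 4, 8} and {2, 5, 6, 7} (each part is independent and every cross-pair is an edge), so G = K_{4,4}. Aut(K_{4,4}) is the wreath product S_4 ≀ Z_2: permute within each part, then optionally swap the parts; |Aut| = 2·(4!)² = 1152.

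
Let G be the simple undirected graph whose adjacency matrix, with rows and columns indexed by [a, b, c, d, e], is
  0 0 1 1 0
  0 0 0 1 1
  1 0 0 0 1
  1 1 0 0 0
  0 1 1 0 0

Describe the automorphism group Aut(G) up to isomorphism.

G is 2-regular and connected on 5 vertices, i.e. the cycle C_5. C_5 has 5 rotations and 5 reflections, so Aut(C_5) ≅ D_5 of order 10.

D_5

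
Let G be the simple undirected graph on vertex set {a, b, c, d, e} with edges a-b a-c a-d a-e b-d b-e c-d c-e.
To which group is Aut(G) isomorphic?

Vertex a is the unique vertex of degree 4; the remaining 4 vertices each have degree 3 and induce a cycle, so G is the wheel on 5 vertices with hub a. With the hub fixed, the remaining symmetry is that of the rim cycle C_4, giving the dihedral group D_4.

D_4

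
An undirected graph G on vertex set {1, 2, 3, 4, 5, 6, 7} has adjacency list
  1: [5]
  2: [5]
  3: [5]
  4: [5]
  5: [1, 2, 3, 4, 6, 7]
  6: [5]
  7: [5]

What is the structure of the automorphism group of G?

the symmetric group on 6 letters

Vertex 5 has degree 6 and every other vertex has degree 1, so G is the star K_{1,6} with centre 5. The 6 leaves are pairwise interchangeable while the centre is fixed, giving Aut(G) = S_6.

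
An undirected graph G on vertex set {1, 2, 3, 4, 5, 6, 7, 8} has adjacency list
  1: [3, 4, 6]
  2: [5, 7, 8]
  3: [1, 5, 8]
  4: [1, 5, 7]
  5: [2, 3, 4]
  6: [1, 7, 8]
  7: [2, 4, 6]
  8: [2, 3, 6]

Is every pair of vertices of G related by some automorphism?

Yes

G is 3-regular and bipartite on 2^3 = 8 vertices with girth 4; it is the hypercube graph Q_3. The symmetry group of the 3-cube is the hyperoctahedral group B_3 = Z_2 ≀ S_3, of order 2^3·3! = 48. This group acts transitively on the 8 vertices.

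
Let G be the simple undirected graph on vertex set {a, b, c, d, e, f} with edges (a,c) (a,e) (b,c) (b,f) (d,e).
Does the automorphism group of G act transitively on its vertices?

No

Automorphisms preserve degree, but G has vertices of degree 1 and vertices of degree 2; no automorphism maps one to the other, so G is not vertex-transitive.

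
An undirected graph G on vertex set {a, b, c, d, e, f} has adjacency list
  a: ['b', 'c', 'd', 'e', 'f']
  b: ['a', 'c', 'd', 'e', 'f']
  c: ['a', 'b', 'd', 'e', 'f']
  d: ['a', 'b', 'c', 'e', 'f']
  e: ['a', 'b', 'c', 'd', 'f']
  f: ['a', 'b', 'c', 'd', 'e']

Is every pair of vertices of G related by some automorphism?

All 6 vertices are pairwise adjacent: G = K_6. Every bijection on the vertex set is an automorphism of K_6; hence Aut(K_6) ≅ S_6, order 720. Under this action every vertex can be carried to every other, so G is vertex-transitive.

Yes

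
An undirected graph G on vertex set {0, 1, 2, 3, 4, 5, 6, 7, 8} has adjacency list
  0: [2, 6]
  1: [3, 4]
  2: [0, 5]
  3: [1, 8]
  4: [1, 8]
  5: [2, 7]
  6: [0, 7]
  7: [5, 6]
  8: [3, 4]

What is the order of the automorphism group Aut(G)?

G has two connected components, {0, 2, 5, 6, 7} and {1, 3, 4, 8}; each is 2-regular, so G = C_5 ⊔ C_4. The components are non-isomorphic (different sizes), so Aut(G) = Aut(C_4) × Aut(C_5) = D_4 × D_5 of order 8·10 = 80.

80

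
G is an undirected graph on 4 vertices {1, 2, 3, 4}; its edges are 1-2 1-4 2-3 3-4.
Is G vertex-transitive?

G is 2-regular and connected on 4 vertices, i.e. the cycle C_4. C_4 has 4 rotations and 4 reflections, so Aut(C_4) ≅ D_4 of order 8. This group acts transitively on the 4 vertices.

Yes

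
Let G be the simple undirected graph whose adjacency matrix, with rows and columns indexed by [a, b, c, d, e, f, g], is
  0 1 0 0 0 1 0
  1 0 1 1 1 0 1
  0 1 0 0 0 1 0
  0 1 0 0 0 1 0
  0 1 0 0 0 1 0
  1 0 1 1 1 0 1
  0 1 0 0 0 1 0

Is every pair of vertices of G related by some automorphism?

No

Automorphisms preserve degree, but G has vertices of degree 2 and vertices of degree 5; no automorphism maps one to the other, so G is not vertex-transitive.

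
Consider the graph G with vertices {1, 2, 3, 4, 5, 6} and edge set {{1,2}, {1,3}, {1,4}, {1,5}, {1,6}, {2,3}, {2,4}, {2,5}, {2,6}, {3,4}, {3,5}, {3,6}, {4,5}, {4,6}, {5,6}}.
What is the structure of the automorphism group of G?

All 6 vertices are pairwise adjacent: G = K_6. Every bijection on the vertex set is an automorphism of K_6; hence Aut(K_6) ≅ S_6, order 720.

S_6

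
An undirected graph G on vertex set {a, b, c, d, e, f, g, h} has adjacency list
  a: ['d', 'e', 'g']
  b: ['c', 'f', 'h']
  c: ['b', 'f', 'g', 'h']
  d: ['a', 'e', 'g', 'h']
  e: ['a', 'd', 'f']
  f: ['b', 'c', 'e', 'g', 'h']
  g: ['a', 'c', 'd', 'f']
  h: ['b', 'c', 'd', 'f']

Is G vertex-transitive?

Vertex f is the only vertex of degree 5, so every automorphism fixes it; G is not vertex-transitive.

No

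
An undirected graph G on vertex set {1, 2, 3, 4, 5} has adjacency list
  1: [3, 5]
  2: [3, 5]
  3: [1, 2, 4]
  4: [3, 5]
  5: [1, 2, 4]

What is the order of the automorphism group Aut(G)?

The vertices split by degree into {3, 5} (degree 3) and {1, 2, 4} (degree 2); every edge runs between the two parts, so G is the complete bipartite graph K_{2,3}. The parts have unequal sizes, so no automorphism swaps them; each part is permuted independently, giving S_3 × S_2 of order 3!·2! = 12.

12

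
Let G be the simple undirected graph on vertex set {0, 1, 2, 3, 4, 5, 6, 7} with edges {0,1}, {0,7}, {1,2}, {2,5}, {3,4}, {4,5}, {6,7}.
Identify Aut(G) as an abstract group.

The degree sequence is [2, 2, 2, 1, 2, 2, 1, 2]; the two degree-1 vertices 3 and 6 are the ends of a path, so G = P_8. The only nontrivial automorphism of a path is the end-to-end reflection, so Aut(G) ≅ Z_2.

Z_2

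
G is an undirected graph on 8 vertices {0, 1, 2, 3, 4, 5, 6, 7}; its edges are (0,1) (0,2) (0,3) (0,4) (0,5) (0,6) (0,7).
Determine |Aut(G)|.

Vertex 0 has degree 7 and every other vertex has degree 1, so G is the star K_{1,7} with centre 0. The 7 leaves are pairwise interchangeable while the centre is fixed, giving Aut(G) = S_7.

5040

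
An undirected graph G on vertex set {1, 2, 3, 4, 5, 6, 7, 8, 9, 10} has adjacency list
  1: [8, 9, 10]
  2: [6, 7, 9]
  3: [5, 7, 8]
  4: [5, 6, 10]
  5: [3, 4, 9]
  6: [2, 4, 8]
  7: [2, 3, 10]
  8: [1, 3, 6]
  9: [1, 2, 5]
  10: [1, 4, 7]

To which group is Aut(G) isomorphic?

the symmetric group S_5

G is 3-regular on 10 vertices with no triangles and no 4-cycles (girth 5): this is the Petersen graph. Viewing the Petersen graph as the Kneser graph K(5,2) — vertices are 2-subsets of {1,…,5}, edges join disjoint pairs — its automorphisms are exactly the permutations of the 5-element set, so Aut ≅ S_5 of order 120.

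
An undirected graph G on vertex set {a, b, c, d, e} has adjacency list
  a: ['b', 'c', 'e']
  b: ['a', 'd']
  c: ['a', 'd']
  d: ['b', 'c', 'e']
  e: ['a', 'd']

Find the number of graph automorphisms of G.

12

The vertices split by degree into {a, d} (degree 3) and {b, c, e} (degree 2); every edge runs between the two parts, so G is the complete bipartite graph K_{2,3}. Automorphisms preserve the bipartition setwise (since the parts differ in size) and act as S_3 × S_2 within it; |Aut| = 12.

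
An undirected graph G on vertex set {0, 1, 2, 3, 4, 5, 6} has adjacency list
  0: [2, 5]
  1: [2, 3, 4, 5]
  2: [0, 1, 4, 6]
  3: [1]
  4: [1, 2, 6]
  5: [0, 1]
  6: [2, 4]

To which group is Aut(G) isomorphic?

1

The degree sequence is [2, 4, 4, 1, 3, 2, 2]. Checking the degree-preserving permutations of the vertex set shows that none except the identity preserves every edge, so Aut(G) is trivial.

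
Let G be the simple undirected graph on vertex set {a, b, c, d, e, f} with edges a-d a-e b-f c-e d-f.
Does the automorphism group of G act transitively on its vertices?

No

Automorphisms preserve degree, but G has vertices of degree 1 and vertices of degree 2; no automorphism maps one to the other, so G is not vertex-transitive.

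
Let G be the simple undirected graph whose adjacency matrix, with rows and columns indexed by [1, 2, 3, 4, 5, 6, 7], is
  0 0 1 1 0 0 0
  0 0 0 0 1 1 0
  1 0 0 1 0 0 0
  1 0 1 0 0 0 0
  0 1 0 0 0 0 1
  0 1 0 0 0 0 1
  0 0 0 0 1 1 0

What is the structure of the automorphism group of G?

G has two connected components, {2, 5, 6, 7} and {1, 3, 4}; each is 2-regular, so G = C_4 ⊔ C_3. The components are non-isomorphic (different sizes), so Aut(G) = Aut(C_3) × Aut(C_4) = D_3 × D_4 of order 6·8 = 48.

D_3 × D_4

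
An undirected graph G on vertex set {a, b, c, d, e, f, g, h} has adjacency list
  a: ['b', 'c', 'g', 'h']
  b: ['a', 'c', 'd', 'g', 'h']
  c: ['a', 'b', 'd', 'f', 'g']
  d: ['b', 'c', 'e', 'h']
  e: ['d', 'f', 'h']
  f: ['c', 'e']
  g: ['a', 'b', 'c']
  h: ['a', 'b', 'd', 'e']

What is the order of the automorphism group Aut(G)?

The degree sequence is [4, 5, 5, 4, 3, 2, 3, 4]. Checking the degree-preserving permutations of the vertex set shows that none except the identity preserves every edge, so Aut(G) is trivial.

1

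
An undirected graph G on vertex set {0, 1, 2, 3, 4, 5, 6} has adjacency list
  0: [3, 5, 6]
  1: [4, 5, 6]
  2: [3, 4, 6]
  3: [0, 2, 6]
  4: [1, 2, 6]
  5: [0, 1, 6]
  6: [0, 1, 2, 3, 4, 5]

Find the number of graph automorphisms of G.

12

Vertex 6 is the unique vertex of degree 6; the remaining 6 vertices each have degree 3 and induce a cycle, so G is the wheel on 7 vertices with hub 6. With the hub fixed, the remaining symmetry is that of the rim cycle C_6, giving the dihedral group D_6.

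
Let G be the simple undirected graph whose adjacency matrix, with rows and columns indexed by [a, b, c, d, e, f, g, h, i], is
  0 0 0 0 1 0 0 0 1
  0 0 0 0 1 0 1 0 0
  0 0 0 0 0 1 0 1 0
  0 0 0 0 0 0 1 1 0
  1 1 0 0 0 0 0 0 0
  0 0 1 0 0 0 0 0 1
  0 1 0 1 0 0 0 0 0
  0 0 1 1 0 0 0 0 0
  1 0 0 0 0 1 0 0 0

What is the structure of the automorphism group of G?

G is 2-regular and connected on 9 vertices, i.e. the cycle C_9. C_9 has 9 rotations and 9 reflections, so Aut(C_9) ≅ D_9 of order 18.

the dihedral group of order 18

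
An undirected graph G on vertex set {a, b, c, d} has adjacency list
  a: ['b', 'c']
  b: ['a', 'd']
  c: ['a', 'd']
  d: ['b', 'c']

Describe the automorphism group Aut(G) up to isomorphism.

Z_2^2 ⋊ S_2

G is 2-regular and bipartite on 2^2 = 4 vertices with girth 4; it is the hypercube graph Q_2. The symmetry group of the 2-cube is the hyperoctahedral group B_2 = Z_2 ≀ S_2, of order 2^2·2! = 8.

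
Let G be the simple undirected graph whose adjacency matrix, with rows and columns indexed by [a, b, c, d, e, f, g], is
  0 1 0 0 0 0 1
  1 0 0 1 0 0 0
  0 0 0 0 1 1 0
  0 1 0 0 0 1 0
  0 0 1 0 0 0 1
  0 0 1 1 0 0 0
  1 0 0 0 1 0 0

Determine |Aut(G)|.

14

Every vertex has degree 2 and the graph is connected, so G is the 7-cycle C_7. The automorphisms of the 7-cycle are exactly the symmetries of a regular 7-gon: the dihedral group D_7, |D_7| = 14.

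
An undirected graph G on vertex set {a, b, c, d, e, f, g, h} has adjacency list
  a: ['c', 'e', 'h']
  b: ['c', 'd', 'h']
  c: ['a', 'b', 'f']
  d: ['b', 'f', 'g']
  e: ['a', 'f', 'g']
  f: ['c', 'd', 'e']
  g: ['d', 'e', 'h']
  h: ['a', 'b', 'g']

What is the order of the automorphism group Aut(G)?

48

G is 3-regular and bipartite on 2^3 = 8 vertices with girth 4; it is the hypercube graph Q_3. Aut(Q_3) consists of the signed permutations of the 3 coordinate axes: 3! permutations times 2^3 sign flips, so |Aut| = 2^3·3! = 48.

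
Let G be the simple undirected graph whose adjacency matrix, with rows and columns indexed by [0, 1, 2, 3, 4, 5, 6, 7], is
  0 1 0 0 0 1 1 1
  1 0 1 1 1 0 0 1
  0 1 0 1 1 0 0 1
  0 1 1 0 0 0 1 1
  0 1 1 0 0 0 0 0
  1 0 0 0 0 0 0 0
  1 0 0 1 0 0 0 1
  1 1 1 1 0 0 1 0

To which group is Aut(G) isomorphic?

Degrees alone do not determine every vertex (e.g. 0 and 2 both have degree 4), but their neighbour-degree multisets differ: N(0) has degrees [1, 3, 5, 5] while N(2) has degrees [2, 4, 5, 5]. Repeating this refinement separates all vertices, so the only automorphism is the identity.

{e}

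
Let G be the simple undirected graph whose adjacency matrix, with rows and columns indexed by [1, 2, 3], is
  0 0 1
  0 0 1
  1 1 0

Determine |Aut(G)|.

2

The degree sequence is [1, 1, 2]; the two degree-1 vertices 1 and 2 are the ends of a path, so G = P_3. A path has exactly one nontrivial symmetry — reversal — giving Aut(G) of order 2.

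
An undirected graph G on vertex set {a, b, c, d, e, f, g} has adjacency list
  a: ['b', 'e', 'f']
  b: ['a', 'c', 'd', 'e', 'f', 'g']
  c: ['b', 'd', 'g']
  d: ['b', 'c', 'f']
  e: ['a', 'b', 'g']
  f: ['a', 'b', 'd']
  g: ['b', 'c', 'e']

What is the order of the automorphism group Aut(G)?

12

Vertex b is the unique vertex of degree 6; the remaining 6 vertices each have degree 3 and induce a cycle, so G is the wheel on 7 vertices with hub b. With the hub fixed, the remaining symmetry is that of the rim cycle C_6, giving the dihedral group D_6.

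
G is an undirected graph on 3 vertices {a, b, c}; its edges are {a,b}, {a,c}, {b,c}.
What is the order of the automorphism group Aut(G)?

6

All 3 vertices are pairwise adjacent: G = K_3. Every bijection on the vertex set is an automorphism of K_3; hence Aut(K_3) ≅ S_3, order 6.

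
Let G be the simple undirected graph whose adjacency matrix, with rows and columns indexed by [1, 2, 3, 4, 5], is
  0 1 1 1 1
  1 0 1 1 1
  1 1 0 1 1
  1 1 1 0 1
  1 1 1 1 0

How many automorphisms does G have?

120

All 5 vertices are pairwise adjacent: G = K_5. Any permutation of the 5 vertices preserves K_5, so Aut(K_5) = S_5 of order 5! = 120.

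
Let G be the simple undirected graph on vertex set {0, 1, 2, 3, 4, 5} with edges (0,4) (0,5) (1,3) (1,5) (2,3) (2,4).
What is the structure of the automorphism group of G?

the dihedral group of order 12

Every vertex has degree 2 and the graph is connected, so G is the 6-cycle C_6. The automorphisms of the 6-cycle are exactly the symmetries of a regular 6-gon: the dihedral group D_6, |D_6| = 12.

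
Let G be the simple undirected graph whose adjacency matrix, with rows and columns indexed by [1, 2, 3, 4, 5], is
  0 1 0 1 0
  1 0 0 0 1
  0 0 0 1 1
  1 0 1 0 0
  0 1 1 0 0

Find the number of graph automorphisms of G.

10

G is 2-regular and connected on 5 vertices, i.e. the cycle C_5. The automorphisms of the 5-cycle are exactly the symmetries of a regular 5-gon: the dihedral group D_5, |D_5| = 10.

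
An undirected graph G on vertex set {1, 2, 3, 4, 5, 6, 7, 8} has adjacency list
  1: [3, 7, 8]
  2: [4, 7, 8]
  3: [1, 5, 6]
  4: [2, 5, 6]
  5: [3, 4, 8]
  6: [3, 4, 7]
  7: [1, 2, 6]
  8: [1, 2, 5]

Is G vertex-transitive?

G is 3-regular and bipartite on 2^3 = 8 vertices with girth 4; it is the hypercube graph Q_3. Aut(Q_3) consists of the signed permutations of the 3 coordinate axes: 3! permutations times 2^3 sign flips, so |Aut| = 2^3·3! = 48. This group acts transitively on the 8 vertices.

Yes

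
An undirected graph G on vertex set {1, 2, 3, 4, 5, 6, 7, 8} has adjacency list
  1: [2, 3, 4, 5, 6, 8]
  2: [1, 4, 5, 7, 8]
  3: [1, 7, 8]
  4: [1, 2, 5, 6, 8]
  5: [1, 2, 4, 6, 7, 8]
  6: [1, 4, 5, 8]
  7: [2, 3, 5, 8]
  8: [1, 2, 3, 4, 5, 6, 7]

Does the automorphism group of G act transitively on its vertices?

Vertex 3 is the only vertex of degree 3, so every automorphism fixes it; G is not vertex-transitive.

No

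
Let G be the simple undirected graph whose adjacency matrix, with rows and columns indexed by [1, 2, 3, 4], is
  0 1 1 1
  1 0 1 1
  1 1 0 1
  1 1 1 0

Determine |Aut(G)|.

All 4 vertices are pairwise adjacent: G = K_4. Any permutation of the 4 vertices preserves K_4, so Aut(K_4) = S_4 of order 4! = 24.

24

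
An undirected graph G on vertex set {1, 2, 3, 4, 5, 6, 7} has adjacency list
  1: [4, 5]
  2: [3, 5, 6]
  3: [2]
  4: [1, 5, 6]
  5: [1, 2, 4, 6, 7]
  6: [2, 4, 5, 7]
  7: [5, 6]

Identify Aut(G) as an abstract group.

1

Degrees alone do not determine every vertex (e.g. 1 and 7 both have degree 2), but their neighbour-degree multisets differ: N(1) has degrees [3, 5] while N(7) has degrees [4, 5]. Repeating this refinement separates all vertices, so the only automorphism is the identity.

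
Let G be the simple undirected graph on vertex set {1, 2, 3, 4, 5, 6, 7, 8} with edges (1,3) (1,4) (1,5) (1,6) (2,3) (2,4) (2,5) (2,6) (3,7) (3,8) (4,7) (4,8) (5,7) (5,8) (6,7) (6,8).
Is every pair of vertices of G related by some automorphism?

G is 4-regular and bipartite with parts {1, 2, 7, 8} and {3, 4, 5, 6} (each part is independent and every cross-pair is an edge), so G = K_{4,4}. Each part can be permuted independently (S_4 × S_4) and the two equal-size parts can also be swapped, giving (S_4 × S_4) ⋊ Z_2 of order 2·(4!)² = 1152. This group acts transitively on the 8 vertices.

Yes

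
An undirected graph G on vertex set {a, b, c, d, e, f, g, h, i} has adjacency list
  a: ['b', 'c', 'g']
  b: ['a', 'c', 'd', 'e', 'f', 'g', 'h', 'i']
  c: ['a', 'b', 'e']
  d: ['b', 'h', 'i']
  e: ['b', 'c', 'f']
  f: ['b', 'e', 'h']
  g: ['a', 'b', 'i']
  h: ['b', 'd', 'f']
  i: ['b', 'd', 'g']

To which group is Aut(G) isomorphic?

the dihedral group of order 16

Vertex b is the unique vertex of degree 8; the remaining 8 vertices each have degree 3 and induce a cycle, so G is the wheel on 9 vertices with hub b. Every automorphism fixes the hub and acts on the rim 8-cycle, so Aut(G) ≅ Aut(C_8) = D_8 of order 16.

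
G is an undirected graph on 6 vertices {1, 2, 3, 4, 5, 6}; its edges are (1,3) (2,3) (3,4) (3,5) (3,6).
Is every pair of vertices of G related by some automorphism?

No

Vertex 3 is the only vertex of degree 5, so every automorphism fixes it; G is not vertex-transitive.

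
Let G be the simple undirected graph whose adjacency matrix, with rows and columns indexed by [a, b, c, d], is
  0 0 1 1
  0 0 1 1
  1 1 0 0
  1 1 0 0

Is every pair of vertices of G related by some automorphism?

G is 2-regular and bipartite with parts {a, b} and {c, d} (each part is independent and every cross-pair is an edge), so G = K_{2,2}. Aut(K_{2,2}) is the wreath product S_2 ≀ Z_2: permute within each part, then optionally swap the parts; |Aut| = 2·(2!)² = 8. This group acts transitively on the 4 vertices.

Yes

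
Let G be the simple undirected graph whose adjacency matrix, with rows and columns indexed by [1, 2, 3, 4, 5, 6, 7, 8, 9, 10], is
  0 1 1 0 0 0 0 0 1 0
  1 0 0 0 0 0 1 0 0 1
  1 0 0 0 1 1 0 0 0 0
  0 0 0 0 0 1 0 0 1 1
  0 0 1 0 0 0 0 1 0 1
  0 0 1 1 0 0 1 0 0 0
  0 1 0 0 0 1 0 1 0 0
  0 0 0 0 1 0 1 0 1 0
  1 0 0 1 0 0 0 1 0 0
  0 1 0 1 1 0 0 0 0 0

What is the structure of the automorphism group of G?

S_5

G is 3-regular on 10 vertices with no triangles and no 4-cycles (girth 5): this is the Petersen graph. It is a classical fact that the Petersen graph has automorphism group S_5 (order 120), arising from its description as the Kneser graph K(5,2).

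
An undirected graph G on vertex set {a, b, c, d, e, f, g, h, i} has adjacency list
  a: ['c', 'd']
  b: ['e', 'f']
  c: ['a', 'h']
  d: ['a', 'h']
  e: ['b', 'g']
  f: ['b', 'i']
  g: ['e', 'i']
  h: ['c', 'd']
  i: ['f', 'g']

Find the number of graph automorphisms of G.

80

G has two connected components, {b, e, f, g, i} and {a, c, d, h}; each is 2-regular, so G = C_5 ⊔ C_4. No automorphism exchanges components of different sizes, hence Aut(G) is the direct product D_5 × D_4, order 80.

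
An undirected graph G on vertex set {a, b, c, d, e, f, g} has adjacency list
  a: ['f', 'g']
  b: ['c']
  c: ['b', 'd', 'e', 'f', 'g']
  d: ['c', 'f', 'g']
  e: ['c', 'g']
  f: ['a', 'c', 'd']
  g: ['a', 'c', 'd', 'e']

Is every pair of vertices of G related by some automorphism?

Vertex b is the only vertex of degree 1, so every automorphism fixes it; G is not vertex-transitive.

No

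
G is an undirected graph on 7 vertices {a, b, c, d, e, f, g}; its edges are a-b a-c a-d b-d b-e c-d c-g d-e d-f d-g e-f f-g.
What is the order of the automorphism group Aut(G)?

Vertex d is the unique vertex of degree 6; the remaining 6 vertices each have degree 3 and induce a cycle, so G is the wheel on 7 vertices with hub d. With the hub fixed, the remaining symmetry is that of the rim cycle C_6, giving the dihedral group D_6.

12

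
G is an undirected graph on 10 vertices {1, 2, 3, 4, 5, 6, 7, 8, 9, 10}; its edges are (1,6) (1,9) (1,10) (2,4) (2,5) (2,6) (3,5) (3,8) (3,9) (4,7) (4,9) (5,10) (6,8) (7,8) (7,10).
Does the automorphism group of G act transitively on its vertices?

Yes

G is 3-regular on 10 vertices with no triangles and no 4-cycles (girth 5): this is the Petersen graph. Viewing the Petersen graph as the Kneser graph K(5,2) — vertices are 2-subsets of {1,…,5}, edges join disjoint pairs — its automorphisms are exactly the permutations of the 5-element set, so Aut ≅ S_5 of order 120. This group acts transitively on the 10 vertices.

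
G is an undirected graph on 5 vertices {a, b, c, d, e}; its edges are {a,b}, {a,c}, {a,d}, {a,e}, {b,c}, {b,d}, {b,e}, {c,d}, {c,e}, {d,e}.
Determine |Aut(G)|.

120

All 5 vertices are pairwise adjacent: G = K_5. Any permutation of the 5 vertices preserves K_5, so Aut(K_5) = S_5 of order 5! = 120.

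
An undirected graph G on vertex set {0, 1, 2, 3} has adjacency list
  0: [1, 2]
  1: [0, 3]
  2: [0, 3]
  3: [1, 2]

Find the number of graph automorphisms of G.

8

G is 2-regular and bipartite with parts {0, 3} and {1, 2} (each part is independent and every cross-pair is an edge), so G = K_{2,2}. Aut(K_{2,2}) is the wreath product S_2 ≀ Z_2: permute within each part, then optionally swap the parts; |Aut| = 2·(2!)² = 8.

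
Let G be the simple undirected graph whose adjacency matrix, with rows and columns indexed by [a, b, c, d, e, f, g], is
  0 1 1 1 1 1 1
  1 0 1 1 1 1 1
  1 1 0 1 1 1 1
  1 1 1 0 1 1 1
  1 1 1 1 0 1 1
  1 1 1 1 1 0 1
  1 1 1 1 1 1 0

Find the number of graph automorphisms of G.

5040

Every vertex has degree 6, so G is the complete graph K_7. Any permutation of the 7 vertices preserves K_7, so Aut(K_7) = S_7 of order 7! = 5040.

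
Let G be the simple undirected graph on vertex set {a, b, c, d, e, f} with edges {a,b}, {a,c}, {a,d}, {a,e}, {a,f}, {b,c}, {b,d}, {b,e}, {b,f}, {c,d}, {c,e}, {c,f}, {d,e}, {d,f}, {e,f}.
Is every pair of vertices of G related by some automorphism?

All 6 vertices are pairwise adjacent: G = K_6. Any permutation of the 6 vertices preserves K_6, so Aut(K_6) = S_6 of order 6! = 720. Under this action every vertex can be carried to every other, so G is vertex-transitive.

Yes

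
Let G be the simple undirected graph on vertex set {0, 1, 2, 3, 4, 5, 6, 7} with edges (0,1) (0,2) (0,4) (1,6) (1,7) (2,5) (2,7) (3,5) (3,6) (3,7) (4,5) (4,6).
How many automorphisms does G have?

48

G is 3-regular and bipartite on 2^3 = 8 vertices with girth 4; it is the hypercube graph Q_3. The symmetry group of the 3-cube is the hyperoctahedral group B_3 = Z_2 ≀ S_3, of order 2^3·3! = 48.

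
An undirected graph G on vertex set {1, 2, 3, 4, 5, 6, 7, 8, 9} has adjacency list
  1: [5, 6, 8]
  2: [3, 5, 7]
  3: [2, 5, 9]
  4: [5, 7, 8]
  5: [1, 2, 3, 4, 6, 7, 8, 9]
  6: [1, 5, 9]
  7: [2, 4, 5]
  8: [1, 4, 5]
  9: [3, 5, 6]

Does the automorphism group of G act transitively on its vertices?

Vertex 5 is the only vertex of degree 8, so every automorphism fixes it; G is not vertex-transitive.

No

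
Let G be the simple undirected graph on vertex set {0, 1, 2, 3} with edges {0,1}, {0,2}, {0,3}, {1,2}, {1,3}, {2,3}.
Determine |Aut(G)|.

All 4 vertices are pairwise adjacent: G = K_4. Any permutation of the 4 vertices preserves K_4, so Aut(K_4) = S_4 of order 4! = 24.

24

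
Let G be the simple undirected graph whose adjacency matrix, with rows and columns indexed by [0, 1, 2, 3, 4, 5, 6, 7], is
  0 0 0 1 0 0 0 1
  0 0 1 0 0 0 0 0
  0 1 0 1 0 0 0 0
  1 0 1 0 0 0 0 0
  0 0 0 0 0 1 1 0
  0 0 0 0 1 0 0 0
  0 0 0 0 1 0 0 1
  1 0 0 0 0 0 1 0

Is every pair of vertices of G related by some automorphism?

Automorphisms preserve degree, but G has vertices of degree 1 and vertices of degree 2; no automorphism maps one to the other, so G is not vertex-transitive.

No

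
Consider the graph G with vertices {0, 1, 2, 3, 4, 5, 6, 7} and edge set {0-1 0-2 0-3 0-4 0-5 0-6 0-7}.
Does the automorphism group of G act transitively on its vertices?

Vertex 0 is the only vertex of degree 7, so every automorphism fixes it; G is not vertex-transitive.

No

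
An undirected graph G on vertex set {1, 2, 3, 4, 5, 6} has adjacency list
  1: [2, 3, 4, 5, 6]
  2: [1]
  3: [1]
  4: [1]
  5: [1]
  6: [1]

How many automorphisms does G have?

120

Vertex 1 has degree 5 and every other vertex has degree 1, so G is the star K_{1,5} with centre 1. The 5 leaves are pairwise interchangeable while the centre is fixed, giving Aut(G) = S_5.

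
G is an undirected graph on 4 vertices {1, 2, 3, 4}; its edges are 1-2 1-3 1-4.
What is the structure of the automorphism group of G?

Vertex 1 has degree 3 and every other vertex has degree 1, so G is the star K_{1,3} with centre 1. The 3 leaves are pairwise interchangeable while the centre is fixed, giving Aut(G) = S_3.

S_3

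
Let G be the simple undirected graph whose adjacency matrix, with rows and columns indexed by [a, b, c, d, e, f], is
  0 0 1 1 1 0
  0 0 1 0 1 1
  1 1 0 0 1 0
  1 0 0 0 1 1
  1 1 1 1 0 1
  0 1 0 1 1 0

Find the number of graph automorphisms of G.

10

Vertex e is the unique vertex of degree 5; the remaining 5 vertices each have degree 3 and induce a cycle, so G is the wheel on 6 vertices with hub e. Every automorphism fixes the hub and acts on the rim 5-cycle, so Aut(G) ≅ Aut(C_5) = D_5 of order 10.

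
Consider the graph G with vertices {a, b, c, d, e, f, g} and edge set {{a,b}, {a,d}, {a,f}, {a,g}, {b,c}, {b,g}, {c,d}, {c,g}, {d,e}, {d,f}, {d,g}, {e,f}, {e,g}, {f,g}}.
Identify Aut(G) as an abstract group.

{e}

The degree sequence is [4, 3, 3, 5, 3, 4, 6]. Checking the degree-preserving permutations of the vertex set shows that none except the identity preserves every edge, so Aut(G) is trivial.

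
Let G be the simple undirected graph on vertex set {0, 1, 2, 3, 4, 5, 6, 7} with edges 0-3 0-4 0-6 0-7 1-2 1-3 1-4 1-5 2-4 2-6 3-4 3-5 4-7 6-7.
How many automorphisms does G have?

1

The degree sequence is [4, 4, 3, 4, 5, 2, 3, 3]. Checking the degree-preserving permutations of the vertex set shows that none except the identity preserves every edge, so Aut(G) is trivial.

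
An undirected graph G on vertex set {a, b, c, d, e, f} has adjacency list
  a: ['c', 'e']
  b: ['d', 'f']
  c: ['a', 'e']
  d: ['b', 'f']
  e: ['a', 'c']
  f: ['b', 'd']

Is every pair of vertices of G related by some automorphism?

Yes

G has two connected components, {a, c, e} and {b, d, f}; each is 2-regular, so G = C_3 ⊔ C_3. Aut of a disjoint union of two copies of C_3 is the wreath product D_3 ≀ Z_2, of order 2·6² = 72. Under this action every vertex can be carried to every other, so G is vertex-transitive.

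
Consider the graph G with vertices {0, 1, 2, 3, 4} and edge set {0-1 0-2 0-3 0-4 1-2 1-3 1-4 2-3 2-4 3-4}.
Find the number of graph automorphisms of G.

120

Every vertex has degree 4, so G is the complete graph K_5. Every bijection on the vertex set is an automorphism of K_5; hence Aut(K_5) ≅ S_5, order 120.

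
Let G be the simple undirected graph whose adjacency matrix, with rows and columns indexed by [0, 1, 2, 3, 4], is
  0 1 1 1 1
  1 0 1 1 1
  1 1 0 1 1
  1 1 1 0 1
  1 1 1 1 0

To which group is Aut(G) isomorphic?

All 5 vertices are pairwise adjacent: G = K_5. Any permutation of the 5 vertices preserves K_5, so Aut(K_5) = S_5 of order 5! = 120.

S_5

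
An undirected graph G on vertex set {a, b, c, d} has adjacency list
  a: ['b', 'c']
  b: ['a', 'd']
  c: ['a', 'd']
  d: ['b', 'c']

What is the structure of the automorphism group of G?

the hyperoctahedral group B_2

G is 2-regular and bipartite on 2^2 = 4 vertices with girth 4; it is the hypercube graph Q_2. Aut(Q_2) consists of the signed permutations of the 2 coordinate axes: 2! permutations times 2^2 sign flips, so |Aut| = 2^2·2! = 8.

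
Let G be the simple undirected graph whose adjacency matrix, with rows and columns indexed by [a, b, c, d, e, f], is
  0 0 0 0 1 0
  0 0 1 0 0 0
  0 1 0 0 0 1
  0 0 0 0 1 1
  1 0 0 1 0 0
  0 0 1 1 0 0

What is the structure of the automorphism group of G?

The degree sequence is [1, 1, 2, 2, 2, 2]; the two degree-1 vertices a and b are the ends of a path, so G = P_6. A path has exactly one nontrivial symmetry — reversal — giving Aut(G) of order 2.

C_2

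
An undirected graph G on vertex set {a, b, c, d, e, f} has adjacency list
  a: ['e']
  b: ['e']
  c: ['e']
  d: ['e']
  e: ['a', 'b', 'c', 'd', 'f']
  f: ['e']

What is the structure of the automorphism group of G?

the symmetric group on 5 letters

Vertex e has degree 5 and every other vertex has degree 1, so G is the star K_{1,5} with centre e. The 5 leaves are pairwise interchangeable while the centre is fixed, giving Aut(G) = S_5.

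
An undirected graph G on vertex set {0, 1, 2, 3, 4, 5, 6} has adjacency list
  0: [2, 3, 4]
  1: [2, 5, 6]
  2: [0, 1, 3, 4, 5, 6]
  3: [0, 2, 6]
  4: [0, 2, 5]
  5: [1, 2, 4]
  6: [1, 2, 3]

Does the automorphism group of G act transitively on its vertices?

No

Vertex 2 is the only vertex of degree 6, so every automorphism fixes it; G is not vertex-transitive.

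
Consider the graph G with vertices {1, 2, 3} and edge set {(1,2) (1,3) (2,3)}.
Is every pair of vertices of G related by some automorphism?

Yes

Every vertex has degree 2, so G is the complete graph K_3. Any permutation of the 3 vertices preserves K_3, so Aut(K_3) = S_3 of order 3! = 6. This group acts transitively on the 3 vertices.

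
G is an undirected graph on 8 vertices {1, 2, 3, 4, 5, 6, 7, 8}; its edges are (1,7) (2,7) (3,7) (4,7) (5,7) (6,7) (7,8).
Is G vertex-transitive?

Vertex 7 is the only vertex of degree 7, so every automorphism fixes it; G is not vertex-transitive.

No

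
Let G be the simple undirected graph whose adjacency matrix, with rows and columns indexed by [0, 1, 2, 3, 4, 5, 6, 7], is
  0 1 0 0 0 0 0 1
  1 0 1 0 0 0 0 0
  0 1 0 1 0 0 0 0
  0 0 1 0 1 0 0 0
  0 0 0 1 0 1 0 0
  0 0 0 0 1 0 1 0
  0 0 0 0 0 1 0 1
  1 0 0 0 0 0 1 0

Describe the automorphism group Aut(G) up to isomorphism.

the dihedral group of order 16

G is 2-regular and connected on 8 vertices, i.e. the cycle C_8. C_8 has 8 rotations and 8 reflections, so Aut(C_8) ≅ D_8 of order 16.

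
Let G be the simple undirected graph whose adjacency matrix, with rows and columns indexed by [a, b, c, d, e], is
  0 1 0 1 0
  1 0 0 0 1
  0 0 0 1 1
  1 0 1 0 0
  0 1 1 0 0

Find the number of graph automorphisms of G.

10

G is 2-regular and connected on 5 vertices, i.e. the cycle C_5. C_5 has 5 rotations and 5 reflections, so Aut(C_5) ≅ D_5 of order 10.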